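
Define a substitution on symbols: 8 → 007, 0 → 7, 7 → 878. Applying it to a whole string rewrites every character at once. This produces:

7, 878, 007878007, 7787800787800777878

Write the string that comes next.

Applying the rule to each of the 19 symbols of 7787800787800777878 gives the pieces 878 878 007 878 007 7 7 878 007 878 007 7 7 878 878 878 007 878 007, which concatenate to the answer.

8788780078780077787800787800777878878878007878007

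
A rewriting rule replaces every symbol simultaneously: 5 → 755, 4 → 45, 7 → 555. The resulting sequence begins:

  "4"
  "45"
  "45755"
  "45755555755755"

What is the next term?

Rewriting the 14 symbols of 45755555755755 one by one yields 45 755 555 755 755 755 755 755 555 755 755 555 755 755; concatenated:

45755555755755755755755555755755555755755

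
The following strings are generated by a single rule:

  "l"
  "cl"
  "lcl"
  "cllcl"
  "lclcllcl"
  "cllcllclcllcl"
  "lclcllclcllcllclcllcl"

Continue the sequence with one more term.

From term 3 onward, concatenate the second-to-last term with the last: l·cl = lcl, cl·lcl = cllcl, …
Continuing: cllcllclcllcl · lclcllclcllcllclcllcl gives term 8.

cllcllclcllcllclcllclcllcllclcllcl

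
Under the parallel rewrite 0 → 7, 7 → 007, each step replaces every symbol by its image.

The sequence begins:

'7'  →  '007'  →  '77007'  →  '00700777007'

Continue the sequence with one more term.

Rewriting each symbol of 00700777007: 0→7, 0→7, 7→007, 0→7, 0→7, 7→007, 7→007, 7→007, 0→7, 0→7, 7→007, which concatenates to 7 7 007 7 7 007 007 007 7 7 007.

770077700700700777007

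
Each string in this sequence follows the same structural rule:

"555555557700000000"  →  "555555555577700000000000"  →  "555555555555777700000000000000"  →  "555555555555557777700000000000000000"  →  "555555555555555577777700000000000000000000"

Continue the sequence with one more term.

Each string has the form 5^{2n+2} 7^{n-1} 0^{3n-1}, where the shown terms are n = 3, 4, 5, 6, 7.
At n = 8 the blocks have lengths 18, 7, 23.

555555555555555555777777700000000000000000000000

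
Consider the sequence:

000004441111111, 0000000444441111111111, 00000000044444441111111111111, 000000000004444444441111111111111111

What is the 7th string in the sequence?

The n-th term is 2n+1 0's then 2n-1 4's then 3n+1 1's, where the shown terms are n = 2, 3, 4, 5.
At n = 8 the blocks have lengths 17, 15, 25.

000000000000000004444444444444441111111111111111111111111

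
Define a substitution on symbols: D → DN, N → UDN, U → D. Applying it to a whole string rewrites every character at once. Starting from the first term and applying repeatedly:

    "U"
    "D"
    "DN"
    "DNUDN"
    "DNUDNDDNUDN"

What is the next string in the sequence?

Expanding DNUDNDDNUDN: D→DN, N→UDN, U→D, D→DN, N→UDN, D→DN, D→DN, N→UDN, U→D, D→DN, N→UDN. Concatenated: DN UDN D DN UDN DN DN UDN D DN UDN.

DNUDNDDNUDNDNDNUDNDDNUDN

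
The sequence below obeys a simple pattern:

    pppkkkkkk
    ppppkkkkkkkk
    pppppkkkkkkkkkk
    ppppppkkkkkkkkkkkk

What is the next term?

pppppppkkkkkkkkkkkkkk

Each string has the form p^{n} k^{2n}, where the shown terms are n = 3, 4, 5, 6.
For the next term, n = 7, so the run lengths are 7, 14.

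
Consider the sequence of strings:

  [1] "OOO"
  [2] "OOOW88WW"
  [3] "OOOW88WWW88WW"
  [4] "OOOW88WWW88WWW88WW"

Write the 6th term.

Each term is the previous one with W88WW appended.
From OOOW88WWW88WWW88WW, 2 further steps: OOOW88WWW88WWW88WW → OOOW88WWW88WWW88WWW88WW → (answer).

OOOW88WWW88WWW88WWW88WWW88WW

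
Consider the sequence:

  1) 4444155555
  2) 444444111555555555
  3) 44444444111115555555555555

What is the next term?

4444444444111111155555555555555555

Reading off run lengths: 4 runs 4, 6, 8; 1 runs 1, 3, 5; 5 runs 5, 9, 13 — each is linear in n (n = 1, 2, …).
Setting n = 4 gives 10, 7, 17 characters in each block.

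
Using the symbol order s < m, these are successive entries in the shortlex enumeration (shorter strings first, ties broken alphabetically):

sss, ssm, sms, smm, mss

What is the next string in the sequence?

The successor of mss increments the rightmost position that isn't already m and resets every position after it to s.

msm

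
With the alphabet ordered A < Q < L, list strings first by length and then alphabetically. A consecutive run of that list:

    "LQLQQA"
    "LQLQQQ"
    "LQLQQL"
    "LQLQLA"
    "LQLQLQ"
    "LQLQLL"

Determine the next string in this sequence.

Find the rightmost character of LQLQLL below L, bump it to the next letter, and reset everything to its right to A.

LQLLAA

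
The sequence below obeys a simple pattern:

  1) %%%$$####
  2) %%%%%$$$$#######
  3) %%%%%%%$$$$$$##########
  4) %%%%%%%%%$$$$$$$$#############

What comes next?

%%%%%%%%%%%$$$$$$$$$$################

The n-th term is 2n+1 %'s then 2n $'s then 3n+1 #'s (n = 1, 2, …).
Setting n = 5 gives 11, 10, 16 characters in each block.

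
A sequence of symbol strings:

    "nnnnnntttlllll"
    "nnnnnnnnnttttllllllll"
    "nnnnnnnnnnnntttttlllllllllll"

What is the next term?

Each string has the form n^{3n} t^{n+1} l^{3n-1}, where the shown terms are n = 2, 3, 4.
For the next term, n = 5, so the run lengths are 15, 6, 14.

nnnnnnnnnnnnnnnttttttllllllllllllll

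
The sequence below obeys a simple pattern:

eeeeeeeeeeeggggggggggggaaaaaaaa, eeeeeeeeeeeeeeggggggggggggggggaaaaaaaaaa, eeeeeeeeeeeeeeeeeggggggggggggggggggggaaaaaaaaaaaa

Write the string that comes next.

Each string has the form e^{3n+2} g^{4n} a^{2n+2}, where the shown terms are n = 3, 4, 5.
For the next term, n = 6, so the run lengths are 20, 24, 14.

eeeeeeeeeeeeeeeeeeeeggggggggggggggggggggggggaaaaaaaaaaaaaa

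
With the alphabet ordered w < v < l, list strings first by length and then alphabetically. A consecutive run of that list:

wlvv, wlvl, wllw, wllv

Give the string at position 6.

vwww

Continuing the enumeration 2 steps past wllv: wllv → wlll → (answer).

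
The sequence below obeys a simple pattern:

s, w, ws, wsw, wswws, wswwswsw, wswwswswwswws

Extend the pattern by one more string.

wswwswswwswwswswwswsw

Each term (from the third on) is the previous term followed by the one before it: term 3 = w·s = ws.
The next term joins wswwswswwswws and wswwswsw.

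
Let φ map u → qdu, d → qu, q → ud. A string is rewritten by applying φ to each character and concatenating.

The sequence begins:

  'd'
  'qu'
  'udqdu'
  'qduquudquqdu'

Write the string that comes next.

udquqduudqduqduquudqduudquqdu

Apply φ to qduquudquqdu symbol by symbol: q→ud, d→qu, u→qdu, q→ud, u→qdu, u→qdu, d→qu, q→ud, u→qdu, q→ud, d→qu, u→qdu; joined: ud qu qdu ud qdu qdu qu ud qdu ud qu qdu.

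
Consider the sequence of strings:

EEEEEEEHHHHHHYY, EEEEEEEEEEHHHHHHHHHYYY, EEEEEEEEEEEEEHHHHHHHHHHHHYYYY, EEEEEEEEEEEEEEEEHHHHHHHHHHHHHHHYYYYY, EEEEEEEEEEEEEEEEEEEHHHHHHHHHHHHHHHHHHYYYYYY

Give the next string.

EEEEEEEEEEEEEEEEEEEEEEHHHHHHHHHHHHHHHHHHHHHYYYYYYY

Each string has the form E^{3n+1} H^{3n} Y^{n}, where the shown terms are n = 2, 3, 4, 5, 6.
For the next term, n = 7, so the run lengths are 22, 21, 7.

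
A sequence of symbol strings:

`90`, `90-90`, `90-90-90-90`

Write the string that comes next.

Each string is two copies of the previous one joined by '-'.
One more doubling of 90-90-90-90 gives the answer.

90-90-90-90-90-90-90-90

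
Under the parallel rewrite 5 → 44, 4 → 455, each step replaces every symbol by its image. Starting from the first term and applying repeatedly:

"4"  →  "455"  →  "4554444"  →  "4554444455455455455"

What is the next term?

Replace each of the 19 characters of 4554444455455455455 in place — 455 44 44 455 455 455 455 455 44 44 455 44 44 455 44 44 455 44 44 — and concatenate.

45544444554554554554554444455444445544444554444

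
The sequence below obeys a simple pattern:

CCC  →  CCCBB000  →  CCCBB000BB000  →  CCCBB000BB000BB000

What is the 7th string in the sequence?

The strings grow by a fixed suffix BB000 each time.
From CCCBB000BB000BB000, 3 further steps: CCCBB000BB000BB000 → CCCBB000BB000BB000BB000 → CCCBB000BB000BB000BB000BB000 → (answer).

CCCBB000BB000BB000BB000BB000BB000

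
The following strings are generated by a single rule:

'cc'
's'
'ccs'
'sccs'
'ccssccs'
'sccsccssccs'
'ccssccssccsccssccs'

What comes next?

From term 3 onward, concatenate the second-to-last term with the last: cc·s = ccs, s·ccs = sccs, …
The next term joins sccsccssccs and ccssccssccsccssccs.

sccsccssccsccssccssccsccssccs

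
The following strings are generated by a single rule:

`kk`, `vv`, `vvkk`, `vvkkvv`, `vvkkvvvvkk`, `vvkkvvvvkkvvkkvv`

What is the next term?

vvkkvvvvkkvvkkvvvvkkvvvvkk

This is a Fibonacci-style word recurrence s(k) = s(k−1)·s(k−2): e.g. vv·kk = vvkk.
Continuing: vvkkvvvvkkvvkkvv · vvkkvvvvkk gives term 7.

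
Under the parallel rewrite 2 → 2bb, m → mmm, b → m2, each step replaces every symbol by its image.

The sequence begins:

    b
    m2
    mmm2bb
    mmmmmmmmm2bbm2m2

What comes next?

Applying the rule to each of the 16 symbols of mmmmmmmmm2bbm2m2 gives the pieces mmm mmm mmm mmm mmm mmm mmm mmm mmm 2bb m2 m2 mmm 2bb mmm 2bb, which concatenate to the answer.

mmmmmmmmmmmmmmmmmmmmmmmmmmm2bbm2m2mmm2bbmmm2bb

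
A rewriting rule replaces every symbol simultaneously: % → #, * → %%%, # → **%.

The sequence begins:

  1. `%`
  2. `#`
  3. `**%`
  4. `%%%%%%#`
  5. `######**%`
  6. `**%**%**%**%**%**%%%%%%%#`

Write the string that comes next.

%%%%%%#%%%%%%#%%%%%%#%%%%%%#%%%%%%#%%%%%%#######**%

φ(**%**%**%**%**%**%%%%%%%#) expands symbol-by-symbol to %%% %%% # %%% %%% # %%% %%% # %%% %%% # %%% %%% # %%% %%% # # # # # # # **%; joining the 25 pieces gives the next term.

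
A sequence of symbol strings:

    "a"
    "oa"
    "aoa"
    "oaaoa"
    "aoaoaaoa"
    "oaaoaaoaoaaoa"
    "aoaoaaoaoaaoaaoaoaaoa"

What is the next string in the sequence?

This is a Fibonacci-style word recurrence s(k) = s(k−2)·s(k−1): e.g. a·oa = aoa.
So term 8 is oaaoaaoaoaaoa·aoaoaaoaoaaoaaoaoaaoa.

oaaoaaoaoaaoaaoaoaaoaoaaoaaoaoaaoa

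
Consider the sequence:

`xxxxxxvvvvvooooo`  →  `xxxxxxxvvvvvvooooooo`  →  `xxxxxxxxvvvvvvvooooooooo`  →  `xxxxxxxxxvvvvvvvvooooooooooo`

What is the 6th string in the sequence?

Term n consists of n+3 x's, followed by n+2 v's, followed by 2n-1 o's, where the shown terms are n = 3, 4, 5, 6.
Setting n = 8 gives 11, 10, 15 characters in each block.

xxxxxxxxxxxvvvvvvvvvvooooooooooooooo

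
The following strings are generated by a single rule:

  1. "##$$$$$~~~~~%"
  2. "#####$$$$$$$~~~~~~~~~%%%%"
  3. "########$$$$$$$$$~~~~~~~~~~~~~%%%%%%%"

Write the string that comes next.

The n-th term is 3n-1 #'s then 2n+3 $'s then 4n+1 ~'s then 3n-2 %'s (n = 1, 2, …).
For the next term, n = 4, so the run lengths are 11, 11, 17, 10.

###########$$$$$$$$$$$~~~~~~~~~~~~~~~~~%%%%%%%%%%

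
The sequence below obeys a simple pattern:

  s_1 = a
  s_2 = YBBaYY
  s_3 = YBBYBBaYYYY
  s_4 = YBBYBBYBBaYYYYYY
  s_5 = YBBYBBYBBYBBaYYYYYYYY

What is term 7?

YBBYBBYBBYBBYBBYBBaYYYYYYYYYYYY

Every step adds YBB to the front and YY to the end of the previous string.
From YBBYBBYBBYBBaYYYYYYYY, 2 further steps: YBBYBBYBBYBBaYYYYYYYY → YBBYBBYBBYBBYBBaYYYYYYYYYY → (answer).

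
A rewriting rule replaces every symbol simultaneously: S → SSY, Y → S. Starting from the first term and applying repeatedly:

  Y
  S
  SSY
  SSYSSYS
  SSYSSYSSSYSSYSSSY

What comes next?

SSYSSYSSSYSSYSSSYSSYSSYSSSYSSYSSSYSSYSSYS

Applying the rule to each of the 17 symbols of SSYSSYSSSYSSYSSSY gives the pieces SSY SSY S SSY SSY S SSY SSY SSY S SSY SSY S SSY SSY SSY S, which concatenate to the answer.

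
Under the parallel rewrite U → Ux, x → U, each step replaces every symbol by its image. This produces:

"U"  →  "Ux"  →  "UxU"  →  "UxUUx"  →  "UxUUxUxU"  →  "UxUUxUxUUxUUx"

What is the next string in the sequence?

Applying the rule to each of the 13 symbols of UxUUxUxUUxUUx gives the pieces Ux U Ux Ux U Ux U Ux Ux U Ux Ux U, which concatenate to the answer.

UxUUxUxUUxUUxUxUUxUxU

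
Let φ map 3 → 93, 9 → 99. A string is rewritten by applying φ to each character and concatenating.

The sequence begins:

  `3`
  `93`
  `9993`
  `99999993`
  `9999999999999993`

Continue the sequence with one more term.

φ(9999999999999993) expands symbol-by-symbol to 99 99 99 99 99 99 99 99 99 99 99 99 99 99 99 93; joining the 16 pieces gives the next term.

99999999999999999999999999999993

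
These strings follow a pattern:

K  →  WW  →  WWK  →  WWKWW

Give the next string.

WWKWWWWK

Each term (from the third on) is the previous term followed by the one before it: term 3 = WW·K = WWK.
So term 5 is WWKWW·WWK.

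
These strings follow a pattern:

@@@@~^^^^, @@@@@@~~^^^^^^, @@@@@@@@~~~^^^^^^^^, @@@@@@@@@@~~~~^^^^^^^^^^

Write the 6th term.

@@@@@@@@@@@@@@~~~~~~^^^^^^^^^^^^^^

Reading off run lengths: @ runs 4, 6, 8, 10; ~ runs 1, 2, 3, 4; ^ runs 4, 6, 8, 10 — each is linear in n (n = 1, 2, …).
Setting n = 6 gives 14, 6, 14 characters in each block.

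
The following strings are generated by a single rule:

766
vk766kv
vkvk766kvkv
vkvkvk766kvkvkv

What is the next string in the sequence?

vkvkvkvk766kvkvkvkv

s(k+1) = vk·s(k)·kv, so each term gains vk as a prefix and kv as a suffix.
One more step from vkvkvk766kvkvkv gives the answer.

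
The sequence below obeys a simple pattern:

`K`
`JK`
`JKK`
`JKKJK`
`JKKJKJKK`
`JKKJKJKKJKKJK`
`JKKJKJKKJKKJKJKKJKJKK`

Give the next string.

This is a Fibonacci-style word recurrence s(k) = s(k−1)·s(k−2): e.g. JK·K = JKK.
Continuing: JKKJKJKKJKKJKJKKJKJKK · JKKJKJKKJKKJK gives term 8.

JKKJKJKKJKKJKJKKJKJKKJKKJKJKKJKKJK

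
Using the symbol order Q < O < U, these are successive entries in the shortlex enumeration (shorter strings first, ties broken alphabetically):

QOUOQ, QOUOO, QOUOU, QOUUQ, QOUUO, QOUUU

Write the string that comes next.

The successor of QOUUU increments the rightmost position that isn't already U and resets every position after it to Q.

QUQQQ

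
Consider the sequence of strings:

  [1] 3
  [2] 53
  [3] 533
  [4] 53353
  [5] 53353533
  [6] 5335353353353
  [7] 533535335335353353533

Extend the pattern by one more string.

5335353353353533535335335353353353

From term 3 onward, concatenate the last term with the second-to-last: 53·3 = 533, 533·53 = 53353, …
Continuing: 533535335335353353533 · 5335353353353 gives term 8.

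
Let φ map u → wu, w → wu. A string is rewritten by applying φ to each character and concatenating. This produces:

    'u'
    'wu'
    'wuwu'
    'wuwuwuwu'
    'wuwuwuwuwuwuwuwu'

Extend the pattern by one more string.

φ(wuwuwuwuwuwuwuwu) expands symbol-by-symbol to wu wu wu wu wu wu wu wu wu wu wu wu wu wu wu wu; joining the 16 pieces gives the next term.

wuwuwuwuwuwuwuwuwuwuwuwuwuwuwuwu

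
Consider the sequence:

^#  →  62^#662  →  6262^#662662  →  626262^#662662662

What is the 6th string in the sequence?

Each term wraps the previous one in 62 on the left and 662 on the right.
From 626262^#662662662, 2 further steps: 626262^#662662662 → 62626262^#662662662662 → (answer).

6262626262^#662662662662662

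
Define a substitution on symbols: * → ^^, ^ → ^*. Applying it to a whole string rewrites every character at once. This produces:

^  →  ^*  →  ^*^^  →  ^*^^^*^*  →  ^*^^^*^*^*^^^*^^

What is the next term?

Rewriting the 16 symbols of ^*^^^*^*^*^^^*^^ one by one yields ^* ^^ ^* ^* ^* ^^ ^* ^^ ^* ^^ ^* ^* ^* ^^ ^* ^*; concatenated:

^*^^^*^*^*^^^*^^^*^^^*^*^*^^^*^*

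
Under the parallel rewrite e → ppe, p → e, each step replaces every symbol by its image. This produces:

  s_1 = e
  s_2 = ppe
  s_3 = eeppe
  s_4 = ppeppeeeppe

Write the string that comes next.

eeppeeeppeppeppeeeppe

Expanding ppeppeeeppe: p→e, p→e, e→ppe, p→e, p→e, e→ppe, e→ppe, e→ppe, p→e, p→e, e→ppe. Concatenated: e e ppe e e ppe ppe ppe e e ppe.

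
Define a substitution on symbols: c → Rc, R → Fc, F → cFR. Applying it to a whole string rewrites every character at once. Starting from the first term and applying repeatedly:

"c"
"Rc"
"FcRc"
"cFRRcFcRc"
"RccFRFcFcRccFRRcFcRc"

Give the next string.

Rewriting the 20 symbols of RccFRFcFcRccFRRcFcRc one by one yields Fc Rc Rc cFR Fc cFR Rc cFR Rc Fc Rc Rc cFR Fc Fc Rc cFR Rc Fc Rc; concatenated:

FcRcRccFRFccFRRccFRRcFcRcRccFRFcFcRccFRRcFcRc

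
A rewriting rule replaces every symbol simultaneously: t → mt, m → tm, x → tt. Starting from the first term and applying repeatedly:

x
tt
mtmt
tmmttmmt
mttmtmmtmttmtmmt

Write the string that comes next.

tmmtmttmmttmtmmttmmtmttmmttmtmmt

φ(mttmtmmtmttmtmmt) expands symbol-by-symbol to tm mt mt tm mt tm tm mt tm mt mt tm mt tm tm mt; joining the 16 pieces gives the next term.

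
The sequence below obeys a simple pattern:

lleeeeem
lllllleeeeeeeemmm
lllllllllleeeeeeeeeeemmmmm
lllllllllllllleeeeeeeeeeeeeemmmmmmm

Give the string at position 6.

lllllllllllllllllllllleeeeeeeeeeeeeeeeeeeemmmmmmmmmmm

Reading off run lengths: l runs 2, 6, 10, 14; e runs 5, 8, 11, 14; m runs 1, 3, 5, 7 — each is linear in n (n = 1, 2, …).
For term 6, n = 6, so the run lengths are 22, 20, 11.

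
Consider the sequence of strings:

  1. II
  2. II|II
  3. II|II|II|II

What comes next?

II|II|II|II|II|II|II|II

s(k+1) = s(k)·|·s(k) — each term doubles the last with '|' between the halves.
So the next term is two copies of II|II|II|II with '|' between the halves.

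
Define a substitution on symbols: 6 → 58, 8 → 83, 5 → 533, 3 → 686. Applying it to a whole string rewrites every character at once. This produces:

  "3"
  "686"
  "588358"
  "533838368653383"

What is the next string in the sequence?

533686686836868368658835853368668683686

Applying the rule to each of the 15 symbols of 533838368653383 gives the pieces 533 686 686 83 686 83 686 58 83 58 533 686 686 83 686, which concatenate to the answer.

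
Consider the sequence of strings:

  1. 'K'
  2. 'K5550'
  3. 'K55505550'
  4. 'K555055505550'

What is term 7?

Every step adds 5550 to the end: s(k+1) = s(k)·5550.
From K555055505550, 3 further steps: K555055505550 → K5550555055505550 → K55505550555055505550 → (answer).

K555055505550555055505550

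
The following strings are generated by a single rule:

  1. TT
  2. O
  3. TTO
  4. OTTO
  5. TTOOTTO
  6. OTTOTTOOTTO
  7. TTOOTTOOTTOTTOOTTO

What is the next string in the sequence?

Each term (from the third on) is the two preceding terms concatenated in order: term 3 = TT·O = TTO.
Continuing: OTTOTTOOTTO · TTOOTTOOTTOTTOOTTO gives term 8.

OTTOTTOOTTOTTOOTTOOTTOTTOOTTO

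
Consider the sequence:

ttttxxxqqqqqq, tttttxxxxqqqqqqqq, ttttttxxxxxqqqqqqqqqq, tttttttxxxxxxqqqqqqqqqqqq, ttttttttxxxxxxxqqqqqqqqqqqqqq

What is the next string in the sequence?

tttttttttxxxxxxxxqqqqqqqqqqqqqqqq

Reading off run lengths: t runs 4, 5, 6, 7, 8; x runs 3, 4, 5, 6, 7; q runs 6, 8, 10, 12, 14 — each is linear in n, where the shown terms are n = 3, 4, 5, 6, 7.
For the next term, n = 8, so the run lengths are 9, 8, 16.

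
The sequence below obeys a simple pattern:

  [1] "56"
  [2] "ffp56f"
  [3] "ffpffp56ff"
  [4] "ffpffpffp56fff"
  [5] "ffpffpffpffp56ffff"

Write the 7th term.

ffpffpffpffpffpffp56ffffff

s(k+1) = ffp·s(k)·f, so each term gains ffp as a prefix and f as a suffix.
From ffpffpffpffp56ffff, 2 further steps: ffpffpffpffp56ffff → ffpffpffpffpffp56fffff → (answer).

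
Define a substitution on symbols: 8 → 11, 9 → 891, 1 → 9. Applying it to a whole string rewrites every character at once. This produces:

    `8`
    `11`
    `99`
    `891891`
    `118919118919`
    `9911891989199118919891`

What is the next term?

8918919911891989111891989189199118919891118919

φ(9911891989199118919891) expands symbol-by-symbol to 891 891 9 9 11 891 9 891 11 891 9 891 891 9 9 11 891 9 891 11 891 9; joining the 22 pieces gives the next term.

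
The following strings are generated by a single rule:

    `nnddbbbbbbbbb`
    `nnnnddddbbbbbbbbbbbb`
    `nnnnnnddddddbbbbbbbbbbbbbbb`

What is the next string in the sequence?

Term n consists of 2n-2 n's, followed by 2n-2 d's, followed by 3n+3 b's, where the shown terms are n = 2, 3, 4.
Setting n = 5 gives 8, 8, 18 characters in each block.

nnnnnnnnddddddddbbbbbbbbbbbbbbbbbb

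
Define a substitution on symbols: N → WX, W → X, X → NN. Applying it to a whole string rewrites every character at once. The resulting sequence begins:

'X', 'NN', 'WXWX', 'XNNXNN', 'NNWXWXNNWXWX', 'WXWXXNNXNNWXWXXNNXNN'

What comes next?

φ(WXWXXNNXNNWXWXXNNXNN) expands symbol-by-symbol to X NN X NN NN WX WX NN WX WX X NN X NN NN WX WX NN WX WX; joining the 20 pieces gives the next term.

XNNXNNNNWXWXNNWXWXXNNXNNNNWXWXNNWXWX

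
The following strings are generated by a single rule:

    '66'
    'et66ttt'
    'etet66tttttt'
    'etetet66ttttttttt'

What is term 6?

etetetetet66ttttttttttttttt

Every step adds et to the front and ttt to the end of the previous string.
From etetet66ttttttttt, 2 further steps: etetet66ttttttttt → etetetet66tttttttttttt → (answer).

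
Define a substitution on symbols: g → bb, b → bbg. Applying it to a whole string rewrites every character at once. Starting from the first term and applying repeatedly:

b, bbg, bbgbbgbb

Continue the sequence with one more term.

Apply φ to bbgbbgbb symbol by symbol: b→bbg, b→bbg, g→bb, b→bbg, b→bbg, g→bb, b→bbg, b→bbg; joined: bbg bbg bb bbg bbg bb bbg bbg.

bbgbbgbbbbgbbgbbbbgbbg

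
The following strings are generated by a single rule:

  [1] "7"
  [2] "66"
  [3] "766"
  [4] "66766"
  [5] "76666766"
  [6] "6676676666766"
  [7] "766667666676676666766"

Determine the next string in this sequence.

Each term (from the third on) is the two preceding terms concatenated in order: term 3 = 7·66 = 766.
The next term joins 6676676666766 and 766667666676676666766.

6676676666766766667666676676666766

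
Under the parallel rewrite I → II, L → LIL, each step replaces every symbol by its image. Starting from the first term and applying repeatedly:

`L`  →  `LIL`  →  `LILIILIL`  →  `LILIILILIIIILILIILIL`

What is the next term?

LILIILILIIIILILIILILIIIIIIIILILIILILIIIILILIILIL

φ(LILIILILIIIILILIILIL) expands symbol-by-symbol to LIL II LIL II II LIL II LIL II II II II LIL II LIL II II LIL II LIL; joining the 20 pieces gives the next term.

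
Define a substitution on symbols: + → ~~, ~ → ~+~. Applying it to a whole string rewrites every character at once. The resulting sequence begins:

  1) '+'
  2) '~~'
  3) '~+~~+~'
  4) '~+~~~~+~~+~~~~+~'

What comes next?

Rewriting the 16 symbols of ~+~~~~+~~+~~~~+~ one by one yields ~+~ ~~ ~+~ ~+~ ~+~ ~+~ ~~ ~+~ ~+~ ~~ ~+~ ~+~ ~+~ ~+~ ~~ ~+~; concatenated:

~+~~~~+~~+~~+~~+~~~~+~~+~~~~+~~+~~+~~+~~~~+~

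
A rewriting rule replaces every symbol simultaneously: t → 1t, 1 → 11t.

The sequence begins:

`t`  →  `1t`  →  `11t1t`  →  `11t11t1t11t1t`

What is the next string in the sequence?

11t11t1t11t11t1t11t1t11t11t1t11t1t

Replace each of the 13 characters of 11t11t1t11t1t in place — 11t 11t 1t 11t 11t 1t 11t 1t 11t 11t 1t 11t 1t — and concatenate.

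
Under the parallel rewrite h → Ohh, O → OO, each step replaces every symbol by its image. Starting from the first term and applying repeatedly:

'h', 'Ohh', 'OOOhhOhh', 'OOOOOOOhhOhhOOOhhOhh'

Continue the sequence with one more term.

φ(OOOOOOOhhOhhOOOhhOhh) expands symbol-by-symbol to OO OO OO OO OO OO OO Ohh Ohh OO Ohh Ohh OO OO OO Ohh Ohh OO Ohh Ohh; joining the 20 pieces gives the next term.

OOOOOOOOOOOOOOOhhOhhOOOhhOhhOOOOOOOhhOhhOOOhhOhh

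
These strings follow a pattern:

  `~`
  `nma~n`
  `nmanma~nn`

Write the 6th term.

Every step adds nma to the front and n to the end of the previous string.
From nmanma~nn, 3 further steps: nmanma~nn → nmanmanma~nnn → nmanmanmanma~nnnn → (answer).

nmanmanmanmanma~nnnnn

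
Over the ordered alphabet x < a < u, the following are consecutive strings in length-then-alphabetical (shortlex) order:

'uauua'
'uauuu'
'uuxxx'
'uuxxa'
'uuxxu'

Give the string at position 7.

Stepping forward 2 times from uuxxu: uuxxu → uuxax, then the target.

uuxaa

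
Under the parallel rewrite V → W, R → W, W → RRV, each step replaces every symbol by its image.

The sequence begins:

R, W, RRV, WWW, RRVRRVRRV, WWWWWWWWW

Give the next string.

RRVRRVRRVRRVRRVRRVRRVRRVRRV

Expanding WWWWWWWWW: W→RRV, W→RRV, W→RRV, W→RRV, W→RRV, W→RRV, W→RRV, W→RRV, W→RRV. Concatenated: RRV RRV RRV RRV RRV RRV RRV RRV RRV.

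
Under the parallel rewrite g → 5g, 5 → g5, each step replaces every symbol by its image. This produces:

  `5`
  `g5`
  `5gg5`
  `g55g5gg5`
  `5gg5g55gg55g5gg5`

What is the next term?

Rewriting the 16 symbols of 5gg5g55gg55g5gg5 one by one yields g5 5g 5g g5 5g g5 g5 5g 5g g5 g5 5g g5 5g 5g g5; concatenated:

g55g5gg55gg5g55g5gg5g55gg55g5gg5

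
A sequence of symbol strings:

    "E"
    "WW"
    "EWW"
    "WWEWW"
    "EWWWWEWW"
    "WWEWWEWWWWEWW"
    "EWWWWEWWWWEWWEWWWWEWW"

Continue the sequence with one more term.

WWEWWEWWWWEWWEWWWWEWWWWEWWEWWWWEWW

Each term (from the third on) is the two preceding terms concatenated in order: term 3 = E·WW = EWW.
The next term joins WWEWWEWWWWEWW and EWWWWEWWWWEWWEWWWWEWW.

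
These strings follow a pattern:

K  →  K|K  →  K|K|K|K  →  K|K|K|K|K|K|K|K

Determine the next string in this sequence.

Each string is two copies of the previous one joined by '|'.
Doubling K|K|K|K|K|K|K|K with '|' between the halves:

K|K|K|K|K|K|K|K|K|K|K|K|K|K|K|K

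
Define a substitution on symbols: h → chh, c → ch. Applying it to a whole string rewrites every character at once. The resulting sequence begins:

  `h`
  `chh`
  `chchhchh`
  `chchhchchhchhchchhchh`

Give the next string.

Applying the rule to each of the 21 symbols of chchhchchhchhchchhchh gives the pieces ch chh ch chh chh ch chh ch chh chh ch chh chh ch chh ch chh chh ch chh chh, which concatenate to the answer.

chchhchchhchhchchhchchhchhchchhchhchchhchchhchhchchhchh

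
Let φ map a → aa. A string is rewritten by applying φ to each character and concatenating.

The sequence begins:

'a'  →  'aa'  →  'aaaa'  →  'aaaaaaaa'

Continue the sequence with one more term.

Rewriting each symbol of aaaaaaaa: a→aa, a→aa, a→aa, a→aa, a→aa, a→aa, a→aa, a→aa, which concatenates to aa aa aa aa aa aa aa aa.

aaaaaaaaaaaaaaaa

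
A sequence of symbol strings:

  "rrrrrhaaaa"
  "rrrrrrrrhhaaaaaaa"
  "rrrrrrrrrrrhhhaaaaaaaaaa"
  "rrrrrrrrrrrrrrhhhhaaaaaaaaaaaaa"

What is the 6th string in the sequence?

rrrrrrrrrrrrrrrrrrrrhhhhhhaaaaaaaaaaaaaaaaaaa

The n-th term is 3n+2 r's then n h's then 3n+1 a's (n = 1, 2, …).
For term 6, n = 6, so the run lengths are 20, 6, 19.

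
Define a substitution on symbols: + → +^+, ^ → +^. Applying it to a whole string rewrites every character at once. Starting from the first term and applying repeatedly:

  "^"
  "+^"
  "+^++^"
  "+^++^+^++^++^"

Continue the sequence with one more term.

Rewriting the 13 symbols of +^++^+^++^++^ one by one yields +^+ +^ +^+ +^+ +^ +^+ +^ +^+ +^+ +^ +^+ +^+ +^; concatenated:

+^++^+^++^++^+^++^+^++^++^+^++^++^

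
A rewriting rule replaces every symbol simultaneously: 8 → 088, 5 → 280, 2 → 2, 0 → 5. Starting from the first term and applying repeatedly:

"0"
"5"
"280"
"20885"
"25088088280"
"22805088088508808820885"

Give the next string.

φ(22805088088508808820885) expands symbol-by-symbol to 2 2 088 5 280 5 088 088 5 088 088 280 5 088 088 5 088 088 2 5 088 088 280; joining the 23 pieces gives the next term.

220885280508808850880882805088088508808825088088280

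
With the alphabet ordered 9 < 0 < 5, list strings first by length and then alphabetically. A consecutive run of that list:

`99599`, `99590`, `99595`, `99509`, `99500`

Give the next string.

99505

Find the rightmost character of 99500 below 5, bump it to the next letter, and reset everything to its right to 9.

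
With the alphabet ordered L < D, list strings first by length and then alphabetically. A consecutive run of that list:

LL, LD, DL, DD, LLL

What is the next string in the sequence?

LLD

The successor of LLL increments the rightmost position that isn't already D and resets every position after it to L.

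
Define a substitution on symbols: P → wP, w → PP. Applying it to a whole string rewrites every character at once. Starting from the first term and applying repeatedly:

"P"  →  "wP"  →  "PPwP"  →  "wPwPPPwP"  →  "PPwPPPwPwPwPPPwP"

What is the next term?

Replace each of the 16 characters of PPwPPPwPwPwPPPwP in place — wP wP PP wP wP wP PP wP PP wP PP wP wP wP PP wP — and concatenate.

wPwPPPwPwPwPPPwPPPwPPPwPwPwPPPwP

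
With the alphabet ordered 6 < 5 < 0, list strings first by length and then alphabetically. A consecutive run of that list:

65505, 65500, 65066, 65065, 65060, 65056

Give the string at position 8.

65050

Continuing the enumeration 2 steps past 65056: 65056 → 65055 → (answer).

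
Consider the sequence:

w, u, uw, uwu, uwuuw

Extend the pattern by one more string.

uwuuwuwu

Each term (from the third on) is the previous term followed by the one before it: term 3 = u·w = uw.
Continuing: uwuuw · uwu gives term 6.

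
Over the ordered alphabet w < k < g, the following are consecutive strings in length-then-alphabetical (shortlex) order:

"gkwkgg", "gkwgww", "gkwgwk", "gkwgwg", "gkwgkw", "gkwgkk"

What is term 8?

Stepping forward 2 times from gkwgkk: gkwgkk → gkwgkg, then the target.

gkwggw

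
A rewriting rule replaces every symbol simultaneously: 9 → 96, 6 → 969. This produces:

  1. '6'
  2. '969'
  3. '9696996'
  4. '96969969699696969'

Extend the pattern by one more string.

Applying the rule to each of the 17 symbols of 96969969699696969 gives the pieces 96 969 96 969 96 96 969 96 969 96 96 969 96 969 96 969 96, which concatenate to the answer.

96969969699696969969699696969969699696996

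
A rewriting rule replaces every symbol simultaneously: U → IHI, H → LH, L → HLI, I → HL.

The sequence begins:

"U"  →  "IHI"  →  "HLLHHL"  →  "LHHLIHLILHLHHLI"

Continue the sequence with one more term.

Applying the rule to each of the 15 symbols of LHHLIHLILHLHHLI gives the pieces HLI LH LH HLI HL LH HLI HL HLI LH HLI LH LH HLI HL, which concatenate to the answer.

HLILHLHHLIHLLHHLIHLHLILHHLILHLHHLIHL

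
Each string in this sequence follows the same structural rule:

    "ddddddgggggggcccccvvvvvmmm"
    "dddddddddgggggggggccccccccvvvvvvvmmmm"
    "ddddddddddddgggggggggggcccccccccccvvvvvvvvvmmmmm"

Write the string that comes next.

Term n consists of 3n d's, followed by 2n+3 g's, followed by 3n-1 c's, followed by 2n+1 v's, followed by n+1 m's, where the shown terms are n = 2, 3, 4.
At n = 5 the blocks have lengths 15, 13, 14, 11, 6.

dddddddddddddddgggggggggggggccccccccccccccvvvvvvvvvvvmmmmmm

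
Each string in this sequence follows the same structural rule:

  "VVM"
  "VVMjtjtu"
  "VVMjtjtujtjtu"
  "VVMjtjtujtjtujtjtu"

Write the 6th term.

Every step adds jtjtu to the end: s(k+1) = s(k)·jtjtu.
From VVMjtjtujtjtujtjtu, 2 further steps: VVMjtjtujtjtujtjtu → VVMjtjtujtjtujtjtujtjtu → (answer).

VVMjtjtujtjtujtjtujtjtujtjtu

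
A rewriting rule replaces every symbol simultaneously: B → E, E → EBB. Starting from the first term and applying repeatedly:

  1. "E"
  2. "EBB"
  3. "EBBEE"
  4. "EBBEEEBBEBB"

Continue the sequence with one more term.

EBBEEEBBEBBEBBEEEBBEE

Apply φ to EBBEEEBBEBB symbol by symbol: E→EBB, B→E, B→E, E→EBB, E→EBB, E→EBB, B→E, B→E, E→EBB, B→E, B→E; joined: EBB E E EBB EBB EBB E E EBB E E.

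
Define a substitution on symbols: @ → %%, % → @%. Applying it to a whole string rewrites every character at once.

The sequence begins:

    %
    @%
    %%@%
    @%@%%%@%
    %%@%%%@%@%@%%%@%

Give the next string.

Rewriting the 16 symbols of %%@%%%@%@%@%%%@% one by one yields @% @% %% @% @% @% %% @% %% @% %% @% @% @% %% @%; concatenated:

@%@%%%@%@%@%%%@%%%@%%%@%@%@%%%@%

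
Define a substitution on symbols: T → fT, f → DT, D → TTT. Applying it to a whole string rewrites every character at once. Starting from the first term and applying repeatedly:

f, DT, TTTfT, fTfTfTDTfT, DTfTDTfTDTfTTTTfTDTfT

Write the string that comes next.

φ(DTfTDTfTDTfTTTTfTDTfT) expands symbol-by-symbol to TTT fT DT fT TTT fT DT fT TTT fT DT fT fT fT fT DT fT TTT fT DT fT; joining the 21 pieces gives the next term.

TTTfTDTfTTTTfTDTfTTTTfTDTfTfTfTfTDTfTTTTfTDTfT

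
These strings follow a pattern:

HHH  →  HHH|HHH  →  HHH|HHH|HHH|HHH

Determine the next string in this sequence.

Every step duplicates the string with '|' between the halves.
Doubling HHH|HHH|HHH|HHH with '|' between the halves:

HHH|HHH|HHH|HHH|HHH|HHH|HHH|HHH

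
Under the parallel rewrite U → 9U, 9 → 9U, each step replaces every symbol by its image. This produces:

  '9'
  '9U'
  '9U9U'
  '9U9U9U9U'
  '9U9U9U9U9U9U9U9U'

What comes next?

9U9U9U9U9U9U9U9U9U9U9U9U9U9U9U9U

Applying the rule to each of the 16 symbols of 9U9U9U9U9U9U9U9U gives the pieces 9U 9U 9U 9U 9U 9U 9U 9U 9U 9U 9U 9U 9U 9U 9U 9U, which concatenate to the answer.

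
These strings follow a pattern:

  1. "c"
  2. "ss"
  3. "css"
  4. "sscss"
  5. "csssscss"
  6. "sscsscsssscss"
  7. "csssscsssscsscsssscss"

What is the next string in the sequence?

This is a Fibonacci-style word recurrence s(k) = s(k−2)·s(k−1): e.g. c·ss = css.
The next term joins sscsscsssscss and csssscsssscsscsssscss.

sscsscsssscsscsssscsssscsscsssscss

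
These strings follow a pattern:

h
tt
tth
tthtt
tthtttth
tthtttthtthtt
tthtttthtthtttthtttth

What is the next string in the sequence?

This is a Fibonacci-style word recurrence s(k) = s(k−1)·s(k−2): e.g. tt·h = tth.
So term 8 is tthtttthtthtttthtttth·tthtttthtthtt.

tthtttthtthtttthtttthtthtttthtthtt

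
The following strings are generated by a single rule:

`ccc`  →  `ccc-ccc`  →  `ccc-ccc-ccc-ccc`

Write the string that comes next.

ccc-ccc-ccc-ccc-ccc-ccc-ccc-ccc

Every step duplicates the string with '-' between the halves.
One more doubling of ccc-ccc-ccc-ccc gives the answer.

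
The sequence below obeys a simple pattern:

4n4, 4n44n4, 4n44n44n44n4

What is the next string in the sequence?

Each string is two copies of the previous one concatenated.
So the next term is two copies of 4n44n44n44n4.

4n44n44n44n44n44n44n44n4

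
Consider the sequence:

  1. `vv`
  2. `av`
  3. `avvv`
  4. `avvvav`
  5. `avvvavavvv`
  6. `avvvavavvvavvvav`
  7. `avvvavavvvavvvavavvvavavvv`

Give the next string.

From term 3 onward, concatenate the last term with the second-to-last: av·vv = avvv, avvv·av = avvvav, …
Continuing: avvvavavvvavvvavavvvavavvv · avvvavavvvavvvav gives term 8.

avvvavavvvavvvavavvvavavvvavvvavavvvavvvav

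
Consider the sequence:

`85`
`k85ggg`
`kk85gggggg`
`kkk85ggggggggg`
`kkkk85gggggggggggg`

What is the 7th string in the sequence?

Every step adds k to the front and ggg to the end of the previous string.
From kkkk85gggggggggggg, 2 further steps: kkkk85gggggggggggg → kkkkk85ggggggggggggggg → (answer).

kkkkkk85gggggggggggggggggg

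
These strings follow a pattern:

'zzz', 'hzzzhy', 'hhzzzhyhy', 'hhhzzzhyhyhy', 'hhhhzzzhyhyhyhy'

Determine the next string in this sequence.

Each term wraps the previous one in h on the left and hy on the right.
Applying this once more to hhhhzzzhyhyhyhy:

hhhhhzzzhyhyhyhyhy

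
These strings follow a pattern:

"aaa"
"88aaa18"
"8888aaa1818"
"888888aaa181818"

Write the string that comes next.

Each term wraps the previous one in 88 on the left and 18 on the right.
One more step from 888888aaa181818 gives the answer.

88888888aaa18181818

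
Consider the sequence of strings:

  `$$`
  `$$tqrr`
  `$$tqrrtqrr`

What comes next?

$$tqrrtqrrtqrr

The strings grow by a fixed suffix tqrr each time.
So the next term is $$tqrrtqrr·tqrr.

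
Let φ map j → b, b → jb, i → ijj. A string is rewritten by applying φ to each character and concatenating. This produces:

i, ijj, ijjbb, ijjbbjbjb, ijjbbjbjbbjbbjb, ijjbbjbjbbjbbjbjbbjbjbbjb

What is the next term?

Rewriting the 25 symbols of ijjbbjbjbbjbbjbjbbjbjbbjb one by one yields ijj b b jb jb b jb b jb jb b jb jb b jb b jb jb b jb b jb jb b jb; concatenated:

ijjbbjbjbbjbbjbjbbjbjbbjbbjbjbbjbbjbjbbjb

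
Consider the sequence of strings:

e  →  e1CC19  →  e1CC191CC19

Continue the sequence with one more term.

Each term is the previous one with 1CC19 appended.
Applying this once more to e1CC191CC19:

e1CC191CC191CC19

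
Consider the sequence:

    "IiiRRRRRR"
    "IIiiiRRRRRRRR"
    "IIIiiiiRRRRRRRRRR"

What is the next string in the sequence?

Term n consists of n-1 I's, followed by n i's, followed by 2n+2 R's, where the shown terms are n = 2, 3, 4.
For the next term, n = 5, so the run lengths are 4, 5, 12.

IIIIiiiiiRRRRRRRRRRRR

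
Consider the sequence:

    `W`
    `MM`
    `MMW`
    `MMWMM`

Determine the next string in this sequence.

MMWMMMMW

This is a Fibonacci-style word recurrence s(k) = s(k−1)·s(k−2): e.g. MM·W = MMW.
So term 5 is MMWMM·MMW.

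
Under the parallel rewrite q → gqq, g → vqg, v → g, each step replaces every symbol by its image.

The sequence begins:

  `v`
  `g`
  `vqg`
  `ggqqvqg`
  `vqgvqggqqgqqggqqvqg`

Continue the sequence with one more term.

Rewriting the 19 symbols of vqgvqggqqgqqggqqvqg one by one yields g gqq vqg g gqq vqg vqg gqq gqq vqg gqq gqq vqg vqg gqq gqq g gqq vqg; concatenated:

ggqqvqgggqqvqgvqggqqgqqvqggqqgqqvqgvqggqqgqqggqqvqg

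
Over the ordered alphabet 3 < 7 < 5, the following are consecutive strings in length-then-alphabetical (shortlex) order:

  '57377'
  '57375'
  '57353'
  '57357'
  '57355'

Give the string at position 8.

57735

Stepping forward 3 times from 57355: 57355 → 57733 → 57737, then the target.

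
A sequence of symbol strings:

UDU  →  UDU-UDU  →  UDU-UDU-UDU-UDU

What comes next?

Each string is two copies of the previous one joined by '-'.
Doubling UDU-UDU-UDU-UDU with '-' between the halves:

UDU-UDU-UDU-UDU-UDU-UDU-UDU-UDU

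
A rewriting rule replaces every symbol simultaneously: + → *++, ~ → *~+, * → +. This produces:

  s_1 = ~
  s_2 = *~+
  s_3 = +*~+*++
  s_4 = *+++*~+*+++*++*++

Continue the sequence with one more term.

+*++*++*+++*~+*+++*++*++*+++*++*+++*++*++

Replace each of the 17 characters of *+++*~+*+++*++*++ in place — + *++ *++ *++ + *~+ *++ + *++ *++ *++ + *++ *++ + *++ *++ — and concatenate.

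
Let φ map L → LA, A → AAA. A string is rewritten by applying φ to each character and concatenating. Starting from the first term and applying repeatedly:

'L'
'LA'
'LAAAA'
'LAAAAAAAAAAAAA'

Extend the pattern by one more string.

LAAAAAAAAAAAAAAAAAAAAAAAAAAAAAAAAAAAAAAAA

φ(LAAAAAAAAAAAAA) expands symbol-by-symbol to LA AAA AAA AAA AAA AAA AAA AAA AAA AAA AAA AAA AAA AAA; joining the 14 pieces gives the next term.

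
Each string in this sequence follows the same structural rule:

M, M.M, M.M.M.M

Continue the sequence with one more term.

Each string is two copies of the previous one joined by '.'.
Doubling M.M.M.M with '.' between the halves:

M.M.M.M.M.M.M.M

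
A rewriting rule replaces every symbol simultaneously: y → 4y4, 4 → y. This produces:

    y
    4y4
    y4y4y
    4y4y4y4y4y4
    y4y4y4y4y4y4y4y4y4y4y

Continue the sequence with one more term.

φ(y4y4y4y4y4y4y4y4y4y4y) expands symbol-by-symbol to 4y4 y 4y4 y 4y4 y 4y4 y 4y4 y 4y4 y 4y4 y 4y4 y 4y4 y 4y4 y 4y4; joining the 21 pieces gives the next term.

4y4y4y4y4y4y4y4y4y4y4y4y4y4y4y4y4y4y4y4y4y4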